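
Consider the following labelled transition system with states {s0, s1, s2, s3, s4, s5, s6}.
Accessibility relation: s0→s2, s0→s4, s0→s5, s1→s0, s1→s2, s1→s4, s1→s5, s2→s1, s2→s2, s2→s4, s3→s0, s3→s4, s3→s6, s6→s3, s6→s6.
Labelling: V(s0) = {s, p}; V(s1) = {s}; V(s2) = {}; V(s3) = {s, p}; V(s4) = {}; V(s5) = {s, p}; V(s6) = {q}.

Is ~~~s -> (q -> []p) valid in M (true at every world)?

Let φ = ~~~s -> (q -> []p). Evaluate φ at each world:
  s0 (successors {s2, s4, s5}): φ is true.
  s1 (successors {s0, s2, s4, s5}): φ is true.
  s2 (successors {s1, s2, s4}): φ is true.
  s3 (successors {s0, s4, s6}): φ is true.
  s4 (successors ∅): φ is true.
  s5 (successors ∅): φ is true.
  s6 (successors {s3, s6}): φ is false.
Detail at s6 (counterexample):
  At s6: ~~~s is true, q -> []p is false, so ~~~s -> (q -> []p) is false.
    At s6: q is true, []p is false, so q -> []p is false.
      At s6: []p requires p at every successor {s3, s6}.
        p fails at s6, so []p is false at s6.

No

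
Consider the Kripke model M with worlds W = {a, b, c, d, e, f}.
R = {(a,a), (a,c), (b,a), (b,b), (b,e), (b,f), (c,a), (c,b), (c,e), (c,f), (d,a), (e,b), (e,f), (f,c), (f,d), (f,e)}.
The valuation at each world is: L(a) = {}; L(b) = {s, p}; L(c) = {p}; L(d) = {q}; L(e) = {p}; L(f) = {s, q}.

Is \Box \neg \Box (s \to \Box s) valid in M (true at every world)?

Let φ = \Box \neg \Box (s \to \Box s). Evaluate φ at each world:
  a (successors {a, c}): φ is false.
  b (successors {a, b, e, f}): φ is false.
  c (successors {a, b, e, f}): φ is false.
  d (successors {a}): φ is false.
  e (successors {b, f}): φ is false.
  f (successors {c, d, e}): φ is false.
Detail at a (counterexample):
  At a: \Box \neg \Box (s \to \Box s) requires \neg \Box (s \to \Box s) at every successor {a, c}.
    \neg \Box (s \to \Box s) fails at a, so \Box \neg \Box (s \to \Box s) is false at a.
      At a: \Box (s \to \Box s) is true, so \neg \Box (s \to \Box s) is false.

No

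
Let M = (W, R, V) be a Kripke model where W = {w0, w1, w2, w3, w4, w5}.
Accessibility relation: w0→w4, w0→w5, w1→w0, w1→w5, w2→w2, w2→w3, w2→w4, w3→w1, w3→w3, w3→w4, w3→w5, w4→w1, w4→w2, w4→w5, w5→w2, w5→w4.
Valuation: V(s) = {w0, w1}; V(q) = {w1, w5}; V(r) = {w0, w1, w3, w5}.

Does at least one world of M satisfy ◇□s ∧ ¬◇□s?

No

Recall that □ψ holds at a world iff ψ holds at every accessible world, and ◇ψ holds iff ψ holds at some accessible world.
Let φ = ◇□s ∧ ¬◇□s. Evaluate φ at each world:
  w0 (successors {w4, w5}): φ is false.
  w1 (successors {w0, w5}): φ is false.
  w2 (successors {w2, w3, w4}): φ is false.
  w3 (successors {w1, w3, w4, w5}): φ is false.
  w4 (successors {w1, w2, w5}): φ is false.
  w5 (successors {w2, w4}): φ is false.
For instance, at w5:
  At w5: ◇□s is false, ¬◇□s is true, so ◇□s ∧ ¬◇□s is false.
    At w5: ◇□s requires □s at some successor in {w2, w4}.
      At w2: □s is false.
      At w4: □s is false.
    So ◇□s is false at w5.
    At w5: ◇□s is false, so ¬◇□s is true.
      At w5: ◇□s requires □s at some successor in {w2, w4}.
        At w2: □s is false.
        At w4: □s is false.
      So ◇□s is false at w5.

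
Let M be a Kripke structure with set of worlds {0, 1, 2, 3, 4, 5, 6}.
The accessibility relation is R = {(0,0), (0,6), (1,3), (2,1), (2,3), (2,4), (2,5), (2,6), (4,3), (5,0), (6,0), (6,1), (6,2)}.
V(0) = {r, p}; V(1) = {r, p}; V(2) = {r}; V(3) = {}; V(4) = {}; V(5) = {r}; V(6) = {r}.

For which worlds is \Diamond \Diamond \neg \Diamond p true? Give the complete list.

Recall that \Diamond ψ holds at a world iff ψ holds at some accessible world.
Let φ = \Diamond \Diamond \neg \Diamond p. Evaluate φ at each world:
  0 (successors {0, 6}): φ is true.
  1 (successors {3}): φ is false.
  2 (successors {1, 3, 4, 5, 6}): φ is true.
  3 (successors ∅): φ is false.
  4 (successors {3}): φ is false.
  5 (successors {0}): φ is false.
  6 (successors {0, 1, 2}): φ is true.
For instance, at 0:
  At 0: \Diamond \Diamond \neg \Diamond p requires \Diamond \neg \Diamond p at some successor in {0, 6}.
    \Diamond \neg \Diamond p holds at 6, so \Diamond \Diamond \neg \Diamond p is true at 0.
      At 6: \Diamond \neg \Diamond p requires \neg \Diamond p at some successor in {0, 1, 2}.
        \neg \Diamond p holds at 1, so \Diamond \neg \Diamond p is true at 6.
Satisfying worlds: {0, 2, 6}

0, 2, 6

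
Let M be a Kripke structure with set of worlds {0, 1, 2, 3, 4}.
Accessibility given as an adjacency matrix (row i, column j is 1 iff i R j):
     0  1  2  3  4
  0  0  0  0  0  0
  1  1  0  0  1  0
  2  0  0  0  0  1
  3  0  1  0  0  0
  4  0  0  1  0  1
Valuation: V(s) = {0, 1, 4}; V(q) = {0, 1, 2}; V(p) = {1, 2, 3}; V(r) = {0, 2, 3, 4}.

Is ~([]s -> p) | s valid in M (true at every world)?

Let φ = ~([]s -> p) | s. Evaluate φ at each world:
  0 (successors ∅): φ is true.
  1 (successors {0, 3}): φ is true.
  2 (successors {4}): φ is false.
  3 (successors {1}): φ is false.
  4 (successors {2, 4}): φ is true.
Detail at 2 (counterexample):
  At 2: ~([]s -> p) is false, s is false, so ~([]s -> p) | s is false.
    At 2: []s -> p is true, so ~([]s -> p) is false.
      At 2: []s is true, p is true, so []s -> p is true.

No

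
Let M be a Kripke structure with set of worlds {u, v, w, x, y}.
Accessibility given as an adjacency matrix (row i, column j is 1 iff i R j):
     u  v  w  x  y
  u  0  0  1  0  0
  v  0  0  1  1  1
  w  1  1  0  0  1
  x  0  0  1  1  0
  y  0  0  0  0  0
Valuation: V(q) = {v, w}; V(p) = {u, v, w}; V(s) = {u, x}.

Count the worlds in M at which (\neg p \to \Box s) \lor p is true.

Recall that \Box ψ holds at a world iff ψ holds at every accessible world, and \Diamond ψ holds iff ψ holds at some accessible world.
Let φ = (\neg p \to \Box s) \lor p. Evaluate φ at each world:
  u (successors {w}): φ is true.
  v (successors {w, x, y}): φ is true.
  w (successors {u, v, y}): φ is true.
  x (successors {w, x}): φ is false.
  y (successors ∅): φ is true.
For instance, at x:
  At x: \neg p \to \Box s is false, p is false, so (\neg p \to \Box s) \lor p is false.
    At x: \neg p is true, \Box s is false, so \neg p \to \Box s is false.
      At x: \Box s requires s at every successor {w, x}.
        s fails at w, so \Box s is false at x.
Satisfying worlds: {u, v, w, y}

4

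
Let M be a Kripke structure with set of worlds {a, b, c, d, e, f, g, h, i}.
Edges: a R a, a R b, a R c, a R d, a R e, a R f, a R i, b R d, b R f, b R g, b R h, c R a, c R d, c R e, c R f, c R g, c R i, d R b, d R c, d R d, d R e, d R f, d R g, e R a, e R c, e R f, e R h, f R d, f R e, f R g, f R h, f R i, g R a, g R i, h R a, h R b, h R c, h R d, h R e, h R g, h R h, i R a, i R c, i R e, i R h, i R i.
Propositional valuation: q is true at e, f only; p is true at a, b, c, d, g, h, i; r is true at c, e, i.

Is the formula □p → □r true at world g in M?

Recall that □ψ holds at a world iff ψ holds at every accessible world, and ◇ψ holds iff ψ holds at some accessible world.
At g: □p is true, □r is false, so □p → □r is false.
  At g: □p requires p at every successor {a, i}.
    At a: p is true.
    At i: p is true.
  So □p is true at g.
  At g: □r requires r at every successor {a, i}.
    r fails at a, so □r is false at g.

No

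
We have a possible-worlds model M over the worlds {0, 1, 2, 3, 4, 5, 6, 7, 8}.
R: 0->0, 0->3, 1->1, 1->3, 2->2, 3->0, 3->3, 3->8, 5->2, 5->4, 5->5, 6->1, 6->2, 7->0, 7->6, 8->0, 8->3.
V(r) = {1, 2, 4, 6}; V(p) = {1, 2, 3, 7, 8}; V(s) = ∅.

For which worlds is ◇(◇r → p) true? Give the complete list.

0, 1, 2, 3, 5, 6, 7, 8

Recall that ◇ψ holds at a world iff ψ holds at some accessible world.
Let φ = ◇(◇r → p). Evaluate φ at each world:
  0 (successors {0, 3}): φ is true.
  1 (successors {1, 3}): φ is true.
  2 (successors {2}): φ is true.
  3 (successors {0, 3, 8}): φ is true.
  4 (successors ∅): φ is false.
  5 (successors {2, 4, 5}): φ is true.
  6 (successors {1, 2}): φ is true.
  7 (successors {0, 6}): φ is true.
  8 (successors {0, 3}): φ is true.
For instance, at 5:
  At 5: ◇(◇r → p) requires ◇r → p at some successor in {2, 4, 5}.
    ◇r → p holds at 2, so ◇(◇r → p) is true at 5.
      At 2: ◇r is true, p is true, so ◇r → p is true.
Satisfying worlds: {0, 1, 2, 3, 5, 6, 7, 8}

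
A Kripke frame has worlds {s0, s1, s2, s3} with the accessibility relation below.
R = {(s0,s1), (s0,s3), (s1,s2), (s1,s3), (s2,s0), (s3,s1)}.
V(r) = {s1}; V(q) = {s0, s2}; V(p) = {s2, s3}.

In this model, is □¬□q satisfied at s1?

No

At s1: □¬□q requires ¬□q at every successor {s2, s3}.
  ¬□q fails at s2, so □¬□q is false at s1.
    At s2: □q is true, so ¬□q is false.
      At s2: □q requires q at every successor {s0}.
        At s0: q is true.
      So □q is true at s2.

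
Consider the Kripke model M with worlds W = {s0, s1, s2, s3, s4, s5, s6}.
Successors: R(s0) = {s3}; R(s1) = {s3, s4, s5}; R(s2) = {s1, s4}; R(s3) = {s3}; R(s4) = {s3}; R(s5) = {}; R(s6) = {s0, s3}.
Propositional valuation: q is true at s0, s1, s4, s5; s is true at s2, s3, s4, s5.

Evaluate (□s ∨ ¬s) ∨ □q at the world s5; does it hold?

Yes

At s5: □s ∨ ¬s is true, □q is true, so (□s ∨ ¬s) ∨ □q is true.
  At s5: □s is true, ¬s is false, so □s ∨ ¬s is true.
    At s5: no accessible worlds, so □s holds vacuously.
  At s5: no accessible worlds, so □q holds vacuously.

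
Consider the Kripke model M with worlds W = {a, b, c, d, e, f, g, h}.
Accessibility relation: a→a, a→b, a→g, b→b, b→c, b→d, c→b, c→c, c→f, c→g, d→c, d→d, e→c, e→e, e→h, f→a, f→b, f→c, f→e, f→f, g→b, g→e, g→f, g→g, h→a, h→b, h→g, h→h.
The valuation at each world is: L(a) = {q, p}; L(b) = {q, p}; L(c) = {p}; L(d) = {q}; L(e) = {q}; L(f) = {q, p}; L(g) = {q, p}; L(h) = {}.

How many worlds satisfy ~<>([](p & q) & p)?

Recall that []ψ holds at a world iff ψ holds at every accessible world, and <>ψ holds iff ψ holds at some accessible world.
Let φ = ~<>([](p & q) & p). Evaluate φ at each world:
  a (successors {a, b, g}): φ is false.
  b (successors {b, c, d}): φ is true.
  c (successors {b, c, f, g}): φ is true.
  d (successors {c, d}): φ is true.
  e (successors {c, e, h}): φ is true.
  f (successors {a, b, c, e, f}): φ is false.
  g (successors {b, e, f, g}): φ is true.
  h (successors {a, b, g, h}): φ is false.
For instance, at e:
  At e: <>([](p & q) & p) is false, so ~<>([](p & q) & p) is true.
    At e: <>([](p & q) & p) requires [](p & q) & p at some successor in {c, e, h}.
      At c: [](p & q) & p is false.
      At e: [](p & q) & p is false.
      At h: [](p & q) & p is false.
    So <>([](p & q) & p) is false at e.
Satisfying worlds: {b, c, d, e, g}

5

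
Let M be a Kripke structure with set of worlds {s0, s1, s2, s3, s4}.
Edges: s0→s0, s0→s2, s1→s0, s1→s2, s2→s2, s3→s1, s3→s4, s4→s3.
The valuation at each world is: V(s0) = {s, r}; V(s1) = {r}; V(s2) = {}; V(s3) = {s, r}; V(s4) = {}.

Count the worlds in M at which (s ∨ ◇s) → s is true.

3

Let φ = (s ∨ ◇s) → s. Evaluate φ at each world:
  s0 (successors {s0, s2}): φ is true.
  s1 (successors {s0, s2}): φ is false.
  s2 (successors {s2}): φ is true.
  s3 (successors {s1, s4}): φ is true.
  s4 (successors {s3}): φ is false.
For instance, at s3:
  At s3: s ∨ ◇s is true, s is true, so (s ∨ ◇s) → s is true.
    At s3: s is true, ◇s is false, so s ∨ ◇s is true.
      At s3: ◇s requires s at some successor in {s1, s4}.
        At s1: s is false.
        At s4: s is false.
      So ◇s is false at s3.
Satisfying worlds: {s0, s2, s3}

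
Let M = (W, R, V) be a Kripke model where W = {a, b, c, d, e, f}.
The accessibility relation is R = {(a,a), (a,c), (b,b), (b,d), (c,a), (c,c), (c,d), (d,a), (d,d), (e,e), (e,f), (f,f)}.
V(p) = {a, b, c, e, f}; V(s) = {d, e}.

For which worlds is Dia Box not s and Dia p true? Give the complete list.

Let φ = Dia Box not s and Dia p. Evaluate φ at each world:
  a (successors {a, c}): φ is true.
  b (successors {b, d}): φ is false.
  c (successors {a, c, d}): φ is true.
  d (successors {a, d}): φ is true.
  e (successors {e, f}): φ is true.
  f (successors {f}): φ is true.
For instance, at d:
  At d: Dia Box not s is true, Dia p is true, so Dia Box not s and Dia p is true.
    At d: Dia Box not s requires Box not s at some successor in {a, d}.
      Box not s holds at a, so Dia Box not s is true at d.
    At d: Dia p requires p at some successor in {a, d}.
      p holds at a, so Dia p is true at d.
Satisfying worlds: {a, c, d, e, f}

a, c, d, e, f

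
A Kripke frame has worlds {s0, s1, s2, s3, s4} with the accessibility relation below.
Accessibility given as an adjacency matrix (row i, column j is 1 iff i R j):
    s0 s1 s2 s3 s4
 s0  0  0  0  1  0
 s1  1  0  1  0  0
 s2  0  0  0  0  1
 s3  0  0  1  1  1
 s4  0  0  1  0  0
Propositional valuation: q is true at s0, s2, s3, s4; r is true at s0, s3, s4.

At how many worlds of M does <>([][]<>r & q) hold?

Recall that []ψ holds at a world iff ψ holds at every accessible world, and <>ψ holds iff ψ holds at some accessible world.
Let φ = <>([][]<>r & q). Evaluate φ at each world:
  s0 (successors {s3}): φ is false.
  s1 (successors {s0, s2}): φ is true.
  s2 (successors {s4}): φ is false.
  s3 (successors {s2, s3, s4}): φ is true.
  s4 (successors {s2}): φ is true.
For instance, at s1:
  At s1: <>([][]<>r & q) requires [][]<>r & q at some successor in {s0, s2}.
    [][]<>r & q holds at s2, so <>([][]<>r & q) is true at s1.
      At s2: [][]<>r is true, q is true, so [][]<>r & q is true.
Satisfying worlds: {s1, s3, s4}

3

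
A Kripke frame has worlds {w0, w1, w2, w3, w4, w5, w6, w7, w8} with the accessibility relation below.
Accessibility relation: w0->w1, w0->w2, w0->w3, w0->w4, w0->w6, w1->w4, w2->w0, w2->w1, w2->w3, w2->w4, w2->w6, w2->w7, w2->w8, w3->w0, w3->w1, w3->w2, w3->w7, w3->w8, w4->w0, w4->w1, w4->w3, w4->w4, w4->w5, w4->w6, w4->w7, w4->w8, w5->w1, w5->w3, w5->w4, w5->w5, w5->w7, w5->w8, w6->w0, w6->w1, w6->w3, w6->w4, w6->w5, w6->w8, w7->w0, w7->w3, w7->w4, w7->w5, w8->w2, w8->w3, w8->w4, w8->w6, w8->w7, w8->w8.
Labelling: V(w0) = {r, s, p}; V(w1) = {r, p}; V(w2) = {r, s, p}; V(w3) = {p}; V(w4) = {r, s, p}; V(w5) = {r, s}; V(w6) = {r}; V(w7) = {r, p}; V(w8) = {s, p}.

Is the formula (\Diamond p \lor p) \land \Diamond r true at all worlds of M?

Yes

Let φ = (\Diamond p \lor p) \land \Diamond r. Evaluate φ at each world:
  w0 (successors {w1, w2, w3, w4, w6}): φ is true.
  w1 (successors {w4}): φ is true.
  w2 (successors {w0, w1, w3, w4, w6, w7, w8}): φ is true.
  w3 (successors {w0, w1, w2, w7, w8}): φ is true.
  w4 (successors {w0, w1, w3, w4, w5, w6, w7, w8}): φ is true.
  w5 (successors {w1, w3, w4, w5, w7, w8}): φ is true.
  w6 (successors {w0, w1, w3, w4, w5, w8}): φ is true.
  w7 (successors {w0, w3, w4, w5}): φ is true.
  w8 (successors {w2, w3, w4, w6, w7, w8}): φ is true.
For instance, at w5:
  At w5: \Diamond p \lor p is true, \Diamond r is true, so (\Diamond p \lor p) \land \Diamond r is true.
    At w5: \Diamond p is true, p is false, so \Diamond p \lor p is true.
      At w5: \Diamond p requires p at some successor in {w1, w3, w4, w5, w7, w8}.
        p holds at w1, so \Diamond p is true at w5.
    At w5: \Diamond r requires r at some successor in {w1, w3, w4, w5, w7, w8}.
      r holds at w1, so \Diamond r is true at w5.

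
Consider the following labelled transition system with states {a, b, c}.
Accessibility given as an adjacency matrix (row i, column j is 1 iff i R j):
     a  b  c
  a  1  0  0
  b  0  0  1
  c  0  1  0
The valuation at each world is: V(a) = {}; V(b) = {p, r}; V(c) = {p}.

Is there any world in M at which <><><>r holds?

Let φ = <><><>r. Evaluate φ at each world:
  a (successors {a}): φ is false.
  b (successors {c}): φ is false.
  c (successors {b}): φ is true.
Detail at c (witness):
  At c: <><><>r requires <><>r at some successor in {b}.
    <><>r holds at b, so <><><>r is true at c.
      At b: <><>r requires <>r at some successor in {c}.
        <>r holds at c, so <><>r is true at b.

Yes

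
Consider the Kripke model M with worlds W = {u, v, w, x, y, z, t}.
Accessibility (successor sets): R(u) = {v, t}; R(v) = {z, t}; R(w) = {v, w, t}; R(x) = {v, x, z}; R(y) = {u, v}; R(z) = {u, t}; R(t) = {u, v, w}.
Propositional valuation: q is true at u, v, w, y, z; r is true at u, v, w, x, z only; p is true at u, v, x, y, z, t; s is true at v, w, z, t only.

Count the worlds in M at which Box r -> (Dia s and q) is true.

5

Let φ = Box r -> (Dia s and q). Evaluate φ at each world:
  u (successors {v, t}): φ is true.
  v (successors {z, t}): φ is true.
  w (successors {v, w, t}): φ is true.
  x (successors {v, x, z}): φ is false.
  y (successors {u, v}): φ is true.
  z (successors {u, t}): φ is true.
  t (successors {u, v, w}): φ is false.
For instance, at y:
  At y: Box r is true, Dia s and q is true, so Box r -> (Dia s and q) is true.
    At y: Box r requires r at every successor {u, v}.
      At u: r is true.
      At v: r is true.
    So Box r is true at y.
    At y: Dia s is true, q is true, so Dia s and q is true.
      At y: Dia s requires s at some successor in {u, v}.
        s holds at v, so Dia s is true at y.
Satisfying worlds: {u, v, w, y, z}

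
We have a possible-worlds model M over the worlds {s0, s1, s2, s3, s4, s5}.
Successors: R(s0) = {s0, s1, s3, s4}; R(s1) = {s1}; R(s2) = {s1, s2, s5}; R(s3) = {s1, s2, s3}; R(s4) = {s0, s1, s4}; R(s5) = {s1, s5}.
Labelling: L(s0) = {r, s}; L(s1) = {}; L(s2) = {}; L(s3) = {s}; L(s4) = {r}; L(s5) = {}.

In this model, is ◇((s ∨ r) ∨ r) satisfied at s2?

At s2: ◇((s ∨ r) ∨ r) requires (s ∨ r) ∨ r at some successor in {s1, s2, s5}.
  At s1: (s ∨ r) ∨ r is false.
  At s2: (s ∨ r) ∨ r is false.
  At s5: (s ∨ r) ∨ r is false.
So ◇((s ∨ r) ∨ r) is false at s2.

No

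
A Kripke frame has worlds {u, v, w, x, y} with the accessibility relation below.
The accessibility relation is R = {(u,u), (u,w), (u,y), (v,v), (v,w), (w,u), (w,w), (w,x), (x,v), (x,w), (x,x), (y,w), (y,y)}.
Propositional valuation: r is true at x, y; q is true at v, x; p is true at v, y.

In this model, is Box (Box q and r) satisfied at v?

Recall that Box ψ holds at a world iff ψ holds at every accessible world, and Dia ψ holds iff ψ holds at some accessible world.
At v: Box (Box q and r) requires Box q and r at every successor {v, w}.
  Box q and r fails at v, so Box (Box q and r) is false at v.
    At v: Box q is false, r is false, so Box q and r is false.
      At v: Box q requires q at every successor {v, w}.
        q fails at w, so Box q is false at v.

No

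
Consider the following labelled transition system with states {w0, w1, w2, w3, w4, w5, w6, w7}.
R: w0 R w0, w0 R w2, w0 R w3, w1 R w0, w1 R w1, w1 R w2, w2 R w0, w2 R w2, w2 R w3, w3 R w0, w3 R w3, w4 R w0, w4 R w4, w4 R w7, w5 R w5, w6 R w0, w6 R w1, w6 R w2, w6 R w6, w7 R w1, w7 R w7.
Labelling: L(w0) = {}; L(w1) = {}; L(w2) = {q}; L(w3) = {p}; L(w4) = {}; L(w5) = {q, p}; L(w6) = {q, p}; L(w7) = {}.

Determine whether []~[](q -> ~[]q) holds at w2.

No

Recall that []ψ holds at a world iff ψ holds at every accessible world, and <>ψ holds iff ψ holds at some accessible world.
At w2: []~[](q -> ~[]q) requires ~[](q -> ~[]q) at every successor {w0, w2, w3}.
  ~[](q -> ~[]q) fails at w0, so []~[](q -> ~[]q) is false at w2.
    At w0: [](q -> ~[]q) is true, so ~[](q -> ~[]q) is false.
      At w0: [](q -> ~[]q) requires q -> ~[]q at every successor {w0, w2, w3}.
        At w0: q -> ~[]q is true.
        At w2: q -> ~[]q is true.
        At w3: q -> ~[]q is true.
      So [](q -> ~[]q) is true at w0.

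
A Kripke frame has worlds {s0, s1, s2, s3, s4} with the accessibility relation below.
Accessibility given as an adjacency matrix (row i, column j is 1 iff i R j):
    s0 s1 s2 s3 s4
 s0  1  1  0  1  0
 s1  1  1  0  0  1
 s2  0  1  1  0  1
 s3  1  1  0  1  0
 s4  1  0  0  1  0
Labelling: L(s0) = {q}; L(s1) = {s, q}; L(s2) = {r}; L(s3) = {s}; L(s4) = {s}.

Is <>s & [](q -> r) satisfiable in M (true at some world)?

No

Recall that []ψ holds at a world iff ψ holds at every accessible world, and <>ψ holds iff ψ holds at some accessible world.
Let φ = <>s & [](q -> r). Evaluate φ at each world:
  s0 (successors {s0, s1, s3}): φ is false.
  s1 (successors {s0, s1, s4}): φ is false.
  s2 (successors {s1, s2, s4}): φ is false.
  s3 (successors {s0, s1, s3}): φ is false.
  s4 (successors {s0, s3}): φ is false.
For instance, at s1:
  At s1: <>s is true, [](q -> r) is false, so <>s & [](q -> r) is false.
    At s1: <>s requires s at some successor in {s0, s1, s4}.
      s holds at s1, so <>s is true at s1.
    At s1: [](q -> r) requires q -> r at every successor {s0, s1, s4}.
      q -> r fails at s0, so [](q -> r) is false at s1.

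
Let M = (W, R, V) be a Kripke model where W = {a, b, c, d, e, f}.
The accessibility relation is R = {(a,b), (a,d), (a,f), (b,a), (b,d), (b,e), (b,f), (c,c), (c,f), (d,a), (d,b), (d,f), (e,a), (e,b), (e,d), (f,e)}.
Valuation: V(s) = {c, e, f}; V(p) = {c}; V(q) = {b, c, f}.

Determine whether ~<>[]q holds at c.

No

At c: <>[]q is true, so ~<>[]q is false.
  At c: <>[]q requires []q at some successor in {c, f}.
    []q holds at c, so <>[]q is true at c.
      At c: []q requires q at every successor {c, f}.
        At c: q is true.
        At f: q is true.
      So []q is true at c.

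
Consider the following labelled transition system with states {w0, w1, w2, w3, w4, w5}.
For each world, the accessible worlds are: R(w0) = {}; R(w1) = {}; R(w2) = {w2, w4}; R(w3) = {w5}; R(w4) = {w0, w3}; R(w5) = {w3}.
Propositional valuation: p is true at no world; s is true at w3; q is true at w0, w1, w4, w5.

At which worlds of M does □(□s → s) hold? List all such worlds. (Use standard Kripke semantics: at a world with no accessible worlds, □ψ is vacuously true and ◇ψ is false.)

Let φ = □(□s → s). Evaluate φ at each world:
  w0 (successors ∅): φ is true.
  w1 (successors ∅): φ is true.
  w2 (successors {w2, w4}): φ is true.
  w3 (successors {w5}): φ is false.
  w4 (successors {w0, w3}): φ is false.
  w5 (successors {w3}): φ is true.
For instance, at w5:
  At w5: □(□s → s) requires □s → s at every successor {w3}.
      At w3: □s is false, s is true, so □s → s is true.
  So □(□s → s) is true at w5.
Satisfying worlds: {w0, w1, w2, w5}

w0, w1, w2, w5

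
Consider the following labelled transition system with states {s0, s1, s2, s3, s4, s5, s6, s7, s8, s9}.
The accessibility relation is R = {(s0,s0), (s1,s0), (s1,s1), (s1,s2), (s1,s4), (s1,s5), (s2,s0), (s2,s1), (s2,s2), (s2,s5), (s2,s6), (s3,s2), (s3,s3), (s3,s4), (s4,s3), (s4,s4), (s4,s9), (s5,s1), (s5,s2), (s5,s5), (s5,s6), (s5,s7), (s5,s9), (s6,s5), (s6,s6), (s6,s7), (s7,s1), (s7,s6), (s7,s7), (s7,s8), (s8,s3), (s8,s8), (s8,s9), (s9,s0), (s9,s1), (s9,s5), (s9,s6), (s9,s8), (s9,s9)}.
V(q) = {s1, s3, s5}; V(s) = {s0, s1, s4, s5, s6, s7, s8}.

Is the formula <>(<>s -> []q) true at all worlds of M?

Let φ = <>(<>s -> []q). Evaluate φ at each world:
  s0 (successors {s0}): φ is false.
  s1 (successors {s0, s1, s2, s4, s5}): φ is false.
  s2 (successors {s0, s1, s2, s5, s6}): φ is false.
  s3 (successors {s2, s3, s4}): φ is false.
  s4 (successors {s3, s4, s9}): φ is false.
  s5 (successors {s1, s2, s5, s6, s7, s9}): φ is false.
  s6 (successors {s5, s6, s7}): φ is false.
  s7 (successors {s1, s6, s7, s8}): φ is false.
  s8 (successors {s3, s8, s9}): φ is false.
  s9 (successors {s0, s1, s5, s6, s8, s9}): φ is false.
Detail at s0 (counterexample):
  At s0: <>(<>s -> []q) requires <>s -> []q at some successor in {s0}.
    At s0: <>s -> []q is false.
  So <>(<>s -> []q) is false at s0.

No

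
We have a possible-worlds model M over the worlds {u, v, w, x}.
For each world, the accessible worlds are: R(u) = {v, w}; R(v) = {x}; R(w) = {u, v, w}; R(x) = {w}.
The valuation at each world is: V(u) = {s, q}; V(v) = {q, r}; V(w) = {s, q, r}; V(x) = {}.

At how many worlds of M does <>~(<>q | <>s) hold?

2

Recall that <>ψ holds at a world iff ψ holds at some accessible world.
Let φ = <>~(<>q | <>s). Evaluate φ at each world:
  u (successors {v, w}): φ is true.
  v (successors {x}): φ is false.
  w (successors {u, v, w}): φ is true.
  x (successors {w}): φ is false.
For instance, at u:
  At u: <>~(<>q | <>s) requires ~(<>q | <>s) at some successor in {v, w}.
    ~(<>q | <>s) holds at v, so <>~(<>q | <>s) is true at u.
      At v: <>q | <>s is false, so ~(<>q | <>s) is true.
Satisfying worlds: {u, w}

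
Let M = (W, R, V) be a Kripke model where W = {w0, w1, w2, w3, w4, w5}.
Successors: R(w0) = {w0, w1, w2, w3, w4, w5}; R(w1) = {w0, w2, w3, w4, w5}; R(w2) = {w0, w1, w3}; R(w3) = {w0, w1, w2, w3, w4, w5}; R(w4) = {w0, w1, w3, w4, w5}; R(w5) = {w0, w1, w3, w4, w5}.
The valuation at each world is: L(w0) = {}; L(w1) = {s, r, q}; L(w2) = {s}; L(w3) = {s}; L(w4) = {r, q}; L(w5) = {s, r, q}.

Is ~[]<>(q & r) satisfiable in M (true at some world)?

Let φ = ~[]<>(q & r). Evaluate φ at each world:
  w0 (successors {w0, w1, w2, w3, w4, w5}): φ is false.
  w1 (successors {w0, w2, w3, w4, w5}): φ is false.
  w2 (successors {w0, w1, w3}): φ is false.
  w3 (successors {w0, w1, w2, w3, w4, w5}): φ is false.
  w4 (successors {w0, w1, w3, w4, w5}): φ is false.
  w5 (successors {w0, w1, w3, w4, w5}): φ is false.
For instance, at w2:
  At w2: []<>(q & r) is true, so ~[]<>(q & r) is false.
    At w2: []<>(q & r) requires <>(q & r) at every successor {w0, w1, w3}.
      At w0: <>(q & r) is true.
      At w1: <>(q & r) is true.
      At w3: <>(q & r) is true.
    So []<>(q & r) is true at w2.

No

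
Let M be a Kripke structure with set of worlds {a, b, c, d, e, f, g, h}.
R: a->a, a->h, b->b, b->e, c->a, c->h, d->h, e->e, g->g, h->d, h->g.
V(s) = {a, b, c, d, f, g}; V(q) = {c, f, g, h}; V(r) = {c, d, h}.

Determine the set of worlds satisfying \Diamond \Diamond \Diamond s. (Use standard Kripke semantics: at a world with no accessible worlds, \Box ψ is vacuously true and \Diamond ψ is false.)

Let φ = \Diamond \Diamond \Diamond s. Evaluate φ at each world:
  a (successors {a, h}): φ is true.
  b (successors {b, e}): φ is true.
  c (successors {a, h}): φ is true.
  d (successors {h}): φ is true.
  e (successors {e}): φ is false.
  f (successors ∅): φ is false.
  g (successors {g}): φ is true.
  h (successors {d, g}): φ is true.
For instance, at h:
  At h: \Diamond \Diamond \Diamond s requires \Diamond \Diamond s at some successor in {d, g}.
    \Diamond \Diamond s holds at d, so \Diamond \Diamond \Diamond s is true at h.
      At d: \Diamond \Diamond s requires \Diamond s at some successor in {h}.
        \Diamond s holds at h, so \Diamond \Diamond s is true at d.
Satisfying worlds: {a, b, c, d, g, h}

a, b, c, d, g, h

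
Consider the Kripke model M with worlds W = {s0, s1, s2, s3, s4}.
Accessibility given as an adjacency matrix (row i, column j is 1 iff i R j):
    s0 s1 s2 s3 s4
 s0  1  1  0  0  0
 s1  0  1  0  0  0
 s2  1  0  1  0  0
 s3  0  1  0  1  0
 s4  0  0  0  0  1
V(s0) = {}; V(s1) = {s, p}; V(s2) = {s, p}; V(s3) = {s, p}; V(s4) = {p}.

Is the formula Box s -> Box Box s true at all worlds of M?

Let φ = Box s -> Box Box s. Evaluate φ at each world:
  s0 (successors {s0, s1}): φ is true.
  s1 (successors {s1}): φ is true.
  s2 (successors {s0, s2}): φ is true.
  s3 (successors {s1, s3}): φ is true.
  s4 (successors {s4}): φ is true.
For instance, at s3:
  At s3: Box s is true, Box Box s is true, so Box s -> Box Box s is true.
    At s3: Box s requires s at every successor {s1, s3}.
      At s1: s is true.
      At s3: s is true.
    So Box s is true at s3.
    At s3: Box Box s requires Box s at every successor {s1, s3}.
      At s1: Box s is true.
      At s3: Box s is true.
    So Box Box s is true at s3.

Yes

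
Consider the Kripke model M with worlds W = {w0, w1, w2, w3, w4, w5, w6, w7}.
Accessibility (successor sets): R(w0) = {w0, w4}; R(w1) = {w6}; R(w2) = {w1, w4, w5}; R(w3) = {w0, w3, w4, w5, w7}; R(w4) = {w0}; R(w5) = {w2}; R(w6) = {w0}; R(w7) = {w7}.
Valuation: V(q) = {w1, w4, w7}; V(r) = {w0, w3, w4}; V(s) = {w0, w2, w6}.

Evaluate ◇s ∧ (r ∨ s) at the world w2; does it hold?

No

At w2: ◇s is false, r ∨ s is true, so ◇s ∧ (r ∨ s) is false.
  At w2: ◇s requires s at some successor in {w1, w4, w5}.
    At w1: s is false.
    At w4: s is false.
    At w5: s is false.
  So ◇s is false at w2.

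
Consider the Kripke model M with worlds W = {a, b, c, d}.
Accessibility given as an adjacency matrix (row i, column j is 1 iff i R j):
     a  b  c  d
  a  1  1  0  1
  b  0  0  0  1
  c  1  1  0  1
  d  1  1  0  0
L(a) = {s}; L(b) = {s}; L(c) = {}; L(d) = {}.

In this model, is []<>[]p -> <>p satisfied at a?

At a: []<>[]p is false, <>p is false, so []<>[]p -> <>p is true.
  At a: []<>[]p requires <>[]p at every successor {a, b, d}.
    <>[]p fails at a, so []<>[]p is false at a.
      At a: <>[]p requires []p at some successor in {a, b, d}.
        At a: []p is false.
        At b: []p is false.
        At d: []p is false.
      So <>[]p is false at a.
  At a: <>p requires p at some successor in {a, b, d}.
    At a: p is false.
    At b: p is false.
    At d: p is false.
  So <>p is false at a.

Yes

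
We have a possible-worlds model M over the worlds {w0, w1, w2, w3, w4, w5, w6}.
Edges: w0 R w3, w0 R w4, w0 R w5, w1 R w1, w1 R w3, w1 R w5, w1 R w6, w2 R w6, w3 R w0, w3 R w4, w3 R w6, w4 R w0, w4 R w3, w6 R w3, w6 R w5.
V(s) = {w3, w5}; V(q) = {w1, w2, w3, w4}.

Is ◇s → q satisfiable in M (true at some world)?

Yes

Recall that ◇ψ holds at a world iff ψ holds at some accessible world.
Let φ = ◇s → q. Evaluate φ at each world:
  w0 (successors {w3, w4, w5}): φ is false.
  w1 (successors {w1, w3, w5, w6}): φ is true.
  w2 (successors {w6}): φ is true.
  w3 (successors {w0, w4, w6}): φ is true.
  w4 (successors {w0, w3}): φ is true.
  w5 (successors ∅): φ is true.
  w6 (successors {w3, w5}): φ is false.
Detail at w1 (witness):
  At w1: ◇s is true, q is true, so ◇s → q is true.
    At w1: ◇s requires s at some successor in {w1, w3, w5, w6}.
      s holds at w3, so ◇s is true at w1.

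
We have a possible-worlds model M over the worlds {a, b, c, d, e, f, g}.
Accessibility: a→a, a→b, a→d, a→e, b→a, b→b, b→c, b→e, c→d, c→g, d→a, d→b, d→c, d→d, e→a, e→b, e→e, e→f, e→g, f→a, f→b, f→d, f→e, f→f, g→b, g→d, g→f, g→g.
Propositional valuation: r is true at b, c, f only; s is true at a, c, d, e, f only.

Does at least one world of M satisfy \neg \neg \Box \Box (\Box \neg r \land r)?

No

Let φ = \neg \neg \Box \Box (\Box \neg r \land r). Evaluate φ at each world:
  a (successors {a, b, d, e}): φ is false.
  b (successors {a, b, c, e}): φ is false.
  c (successors {d, g}): φ is false.
  d (successors {a, b, c, d}): φ is false.
  e (successors {a, b, e, f, g}): φ is false.
  f (successors {a, b, d, e, f}): φ is false.
  g (successors {b, d, f, g}): φ is false.
For instance, at c:
  At c: \neg \Box \Box (\Box \neg r \land r) is true, so \neg \neg \Box \Box (\Box \neg r \land r) is false.
    At c: \Box \Box (\Box \neg r \land r) is false, so \neg \Box \Box (\Box \neg r \land r) is true.
      At c: \Box \Box (\Box \neg r \land r) requires \Box (\Box \neg r \land r) at every successor {d, g}.
        \Box (\Box \neg r \land r) fails at d, so \Box \Box (\Box \neg r \land r) is false at c.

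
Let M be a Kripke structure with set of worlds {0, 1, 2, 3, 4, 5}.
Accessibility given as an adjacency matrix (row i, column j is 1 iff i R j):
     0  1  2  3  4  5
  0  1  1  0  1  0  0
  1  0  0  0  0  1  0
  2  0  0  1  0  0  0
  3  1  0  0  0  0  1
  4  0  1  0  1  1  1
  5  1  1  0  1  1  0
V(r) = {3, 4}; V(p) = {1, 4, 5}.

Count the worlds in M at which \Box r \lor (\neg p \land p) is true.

1

Let φ = \Box r \lor (\neg p \land p). Evaluate φ at each world:
  0 (successors {0, 1, 3}): φ is false.
  1 (successors {4}): φ is true.
  2 (successors {2}): φ is false.
  3 (successors {0, 5}): φ is false.
  4 (successors {1, 3, 4, 5}): φ is false.
  5 (successors {0, 1, 3, 4}): φ is false.
For instance, at 4:
  At 4: \Box r is false, \neg p \land p is false, so \Box r \lor (\neg p \land p) is false.
    At 4: \Box r requires r at every successor {1, 3, 4, 5}.
      r fails at 1, so \Box r is false at 4.
Satisfying worlds: {1}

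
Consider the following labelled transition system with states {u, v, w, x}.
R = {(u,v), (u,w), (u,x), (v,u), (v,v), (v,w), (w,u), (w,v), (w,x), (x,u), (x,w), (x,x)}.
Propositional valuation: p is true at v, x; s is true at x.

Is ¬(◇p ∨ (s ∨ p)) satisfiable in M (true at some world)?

Let φ = ¬(◇p ∨ (s ∨ p)). Evaluate φ at each world:
  u (successors {v, w, x}): φ is false.
  v (successors {u, v, w}): φ is false.
  w (successors {u, v, x}): φ is false.
  x (successors {u, w, x}): φ is false.
For instance, at v:
  At v: ◇p ∨ (s ∨ p) is true, so ¬(◇p ∨ (s ∨ p)) is false.
    At v: ◇p is true, s ∨ p is true, so ◇p ∨ (s ∨ p) is true.
      At v: ◇p requires p at some successor in {u, v, w}.
        p holds at v, so ◇p is true at v.

No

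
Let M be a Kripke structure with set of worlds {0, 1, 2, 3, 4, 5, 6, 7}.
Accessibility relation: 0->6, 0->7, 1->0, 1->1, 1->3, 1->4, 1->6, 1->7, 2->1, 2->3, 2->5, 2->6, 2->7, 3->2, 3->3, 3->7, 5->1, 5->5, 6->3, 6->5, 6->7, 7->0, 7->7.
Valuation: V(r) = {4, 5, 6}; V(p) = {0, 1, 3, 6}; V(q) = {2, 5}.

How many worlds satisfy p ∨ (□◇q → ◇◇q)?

Recall that □ψ holds at a world iff ψ holds at every accessible world, and ◇ψ holds iff ψ holds at some accessible world.
Let φ = p ∨ (□◇q → ◇◇q). Evaluate φ at each world:
  0 (successors {6, 7}): φ is true.
  1 (successors {0, 1, 3, 4, 6, 7}): φ is true.
  2 (successors {1, 3, 5, 6, 7}): φ is true.
  3 (successors {2, 3, 7}): φ is true.
  4 (successors ∅): φ is false.
  5 (successors {1, 5}): φ is true.
  6 (successors {3, 5, 7}): φ is true.
  7 (successors {0, 7}): φ is true.
For instance, at 7:
  At 7: p is false, □◇q → ◇◇q is true, so p ∨ (□◇q → ◇◇q) is true.
    At 7: □◇q is false, ◇◇q is false, so □◇q → ◇◇q is true.
      At 7: □◇q requires ◇q at every successor {0, 7}.
        ◇q fails at 0, so □◇q is false at 7.
      At 7: ◇◇q requires ◇q at some successor in {0, 7}.
        At 0: ◇q is false.
        At 7: ◇q is false.
      So ◇◇q is false at 7.
Satisfying worlds: {0, 1, 2, 3, 5, 6, 7}

7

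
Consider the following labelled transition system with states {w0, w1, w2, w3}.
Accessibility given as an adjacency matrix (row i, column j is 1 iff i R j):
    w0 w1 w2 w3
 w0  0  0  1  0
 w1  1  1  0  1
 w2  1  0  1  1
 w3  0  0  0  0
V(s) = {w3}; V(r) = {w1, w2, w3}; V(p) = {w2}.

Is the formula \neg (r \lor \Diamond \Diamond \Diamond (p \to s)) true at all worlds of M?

Recall that \Diamond ψ holds at a world iff ψ holds at some accessible world.
Let φ = \neg (r \lor \Diamond \Diamond \Diamond (p \to s)). Evaluate φ at each world:
  w0 (successors {w2}): φ is false.
  w1 (successors {w0, w1, w3}): φ is false.
  w2 (successors {w0, w2, w3}): φ is false.
  w3 (successors ∅): φ is false.
Detail at w0 (counterexample):
  At w0: r \lor \Diamond \Diamond \Diamond (p \to s) is true, so \neg (r \lor \Diamond \Diamond \Diamond (p \to s)) is false.
    At w0: r is false, \Diamond \Diamond \Diamond (p \to s) is true, so r \lor \Diamond \Diamond \Diamond (p \to s) is true.
      At w0: \Diamond \Diamond \Diamond (p \to s) requires \Diamond \Diamond (p \to s) at some successor in {w2}.
        \Diamond \Diamond (p \to s) holds at w2, so \Diamond \Diamond \Diamond (p \to s) is true at w0.

No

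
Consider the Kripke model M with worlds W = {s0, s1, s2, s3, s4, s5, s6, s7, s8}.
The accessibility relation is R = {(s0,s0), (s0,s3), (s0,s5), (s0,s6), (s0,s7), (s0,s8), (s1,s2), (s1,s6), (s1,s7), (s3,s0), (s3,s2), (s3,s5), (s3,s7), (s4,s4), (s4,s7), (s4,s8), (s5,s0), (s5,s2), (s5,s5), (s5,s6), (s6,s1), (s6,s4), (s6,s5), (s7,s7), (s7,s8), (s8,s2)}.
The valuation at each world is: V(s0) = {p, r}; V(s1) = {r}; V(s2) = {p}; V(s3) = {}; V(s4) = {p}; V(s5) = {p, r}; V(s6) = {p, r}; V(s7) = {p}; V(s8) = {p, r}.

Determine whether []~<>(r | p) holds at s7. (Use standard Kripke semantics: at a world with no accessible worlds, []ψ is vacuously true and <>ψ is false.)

No

At s7: []~<>(r | p) requires ~<>(r | p) at every successor {s7, s8}.
  ~<>(r | p) fails at s7, so []~<>(r | p) is false at s7.
    At s7: <>(r | p) is true, so ~<>(r | p) is false.
      At s7: <>(r | p) requires r | p at some successor in {s7, s8}.
        r | p holds at s7, so <>(r | p) is true at s7.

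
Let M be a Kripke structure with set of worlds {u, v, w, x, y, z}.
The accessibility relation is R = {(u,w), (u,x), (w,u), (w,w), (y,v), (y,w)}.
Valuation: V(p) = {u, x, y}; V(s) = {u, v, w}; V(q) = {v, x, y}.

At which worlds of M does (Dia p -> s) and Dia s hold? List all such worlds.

Let φ = (Dia p -> s) and Dia s. Evaluate φ at each world:
  u (successors {w, x}): φ is true.
  v (successors ∅): φ is false.
  w (successors {u, w}): φ is true.
  x (successors ∅): φ is false.
  y (successors {v, w}): φ is true.
  z (successors ∅): φ is false.
For instance, at y:
  At y: Dia p -> s is true, Dia s is true, so (Dia p -> s) and Dia s is true.
    At y: Dia p is false, s is false, so Dia p -> s is true.
      At y: Dia p requires p at some successor in {v, w}.
        At v: p is false.
        At w: p is false.
      So Dia p is false at y.
    At y: Dia s requires s at some successor in {v, w}.
      s holds at v, so Dia s is true at y.
Satisfying worlds: {u, w, y}

u, w, y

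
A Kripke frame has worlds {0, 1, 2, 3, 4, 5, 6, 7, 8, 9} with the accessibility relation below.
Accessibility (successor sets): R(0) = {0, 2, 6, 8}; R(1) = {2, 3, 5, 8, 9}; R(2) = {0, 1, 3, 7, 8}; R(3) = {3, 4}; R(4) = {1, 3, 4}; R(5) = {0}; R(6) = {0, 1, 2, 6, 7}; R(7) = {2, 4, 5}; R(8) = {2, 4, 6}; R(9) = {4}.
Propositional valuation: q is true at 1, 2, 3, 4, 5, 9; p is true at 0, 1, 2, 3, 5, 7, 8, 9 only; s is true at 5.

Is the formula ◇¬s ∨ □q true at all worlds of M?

Let φ = ◇¬s ∨ □q. Evaluate φ at each world:
  0 (successors {0, 2, 6, 8}): φ is true.
  1 (successors {2, 3, 5, 8, 9}): φ is true.
  2 (successors {0, 1, 3, 7, 8}): φ is true.
  3 (successors {3, 4}): φ is true.
  4 (successors {1, 3, 4}): φ is true.
  5 (successors {0}): φ is true.
  6 (successors {0, 1, 2, 6, 7}): φ is true.
  7 (successors {2, 4, 5}): φ is true.
  8 (successors {2, 4, 6}): φ is true.
  9 (successors {4}): φ is true.
For instance, at 6:
  At 6: ◇¬s is true, □q is false, so ◇¬s ∨ □q is true.
    At 6: ◇¬s requires ¬s at some successor in {0, 1, 2, 6, 7}.
      ¬s holds at 0, so ◇¬s is true at 6.
    At 6: □q requires q at every successor {0, 1, 2, 6, 7}.
      q fails at 0, so □q is false at 6.

Yes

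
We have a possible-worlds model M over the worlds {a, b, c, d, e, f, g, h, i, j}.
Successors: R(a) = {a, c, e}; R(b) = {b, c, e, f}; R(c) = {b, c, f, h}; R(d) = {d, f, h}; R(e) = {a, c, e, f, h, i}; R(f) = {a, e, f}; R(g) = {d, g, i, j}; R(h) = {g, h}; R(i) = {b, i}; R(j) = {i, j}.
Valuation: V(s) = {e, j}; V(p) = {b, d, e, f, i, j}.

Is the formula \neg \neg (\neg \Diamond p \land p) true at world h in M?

No

At h: \neg (\neg \Diamond p \land p) is true, so \neg \neg (\neg \Diamond p \land p) is false.
  At h: \neg \Diamond p \land p is false, so \neg (\neg \Diamond p \land p) is true.
    At h: \neg \Diamond p is true, p is false, so \neg \Diamond p \land p is false.
      At h: \Diamond p is false, so \neg \Diamond p is true.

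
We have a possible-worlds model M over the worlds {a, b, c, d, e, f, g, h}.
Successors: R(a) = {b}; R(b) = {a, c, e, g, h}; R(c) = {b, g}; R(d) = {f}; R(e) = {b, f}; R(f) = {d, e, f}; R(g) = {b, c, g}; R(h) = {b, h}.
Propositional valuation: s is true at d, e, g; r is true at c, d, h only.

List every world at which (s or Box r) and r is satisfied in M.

Recall that Box ψ holds at a world iff ψ holds at every accessible world, and Dia ψ holds iff ψ holds at some accessible world.
Let φ = (s or Box r) and r. Evaluate φ at each world:
  a (successors {b}): φ is false.
  b (successors {a, c, e, g, h}): φ is false.
  c (successors {b, g}): φ is false.
  d (successors {f}): φ is true.
  e (successors {b, f}): φ is false.
  f (successors {d, e, f}): φ is false.
  g (successors {b, c, g}): φ is false.
  h (successors {b, h}): φ is false.
For instance, at a:
  At a: s or Box r is false, r is false, so (s or Box r) and r is false.
    At a: s is false, Box r is false, so s or Box r is false.
      At a: Box r requires r at every successor {b}.
        r fails at b, so Box r is false at a.
Satisfying worlds: {d}

d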